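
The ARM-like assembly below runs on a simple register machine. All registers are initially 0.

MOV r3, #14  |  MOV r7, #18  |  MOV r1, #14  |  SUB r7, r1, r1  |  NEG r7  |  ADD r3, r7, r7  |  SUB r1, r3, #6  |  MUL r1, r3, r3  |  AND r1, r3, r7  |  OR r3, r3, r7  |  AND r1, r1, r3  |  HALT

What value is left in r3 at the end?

MOV r3, #14 → r3=14
MOV r7, #18 → r7=18
MOV r1, #14 → r1=14
SUB r7, r1, r1 → r7=14-14=0
NEG r7 → r7=-(0)=0
ADD r3, r7, r7 → r3=0+0=0
SUB r1, r3, #6 → r1=0-6=-6
MUL r1, r3, r3 → r1=0*0=0
AND r1, r3, r7 → r1=0&0=0
OR r3, r3, r7 → r3=0|0=0
AND r1, r1, r3 → r1=0&0=0
halt.

0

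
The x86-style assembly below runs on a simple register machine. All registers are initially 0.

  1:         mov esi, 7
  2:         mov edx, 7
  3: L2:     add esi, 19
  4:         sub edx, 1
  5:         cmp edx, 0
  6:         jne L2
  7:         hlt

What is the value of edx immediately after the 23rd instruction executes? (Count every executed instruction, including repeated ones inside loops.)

2

mov esi, 7 → esi=7
mov edx, 7 → edx=7
add esi, 19 → esi=7+19=26
sub edx, 1 → edx=7-1=6
cmp edx, 0  (cmp 6,0)
jne L2: taken
add esi, 19 → esi=26+19=45
sub edx, 1 → edx=6-1=5
cmp edx, 0  (cmp 5,0)
jne L2: taken
add esi, 19 → esi=45+19=64
sub edx, 1 → edx=5-1=4
cmp edx, 0  (cmp 4,0)
jne L2: taken
add esi, 19 → esi=64+19=83
sub edx, 1 → edx=4-1=3
cmp edx, 0  (cmp 3,0)
jne L2: taken
add esi, 19 → esi=83+19=102
sub edx, 1 → edx=3-1=2
cmp edx, 0  (cmp 2,0)
jne L2: taken
add esi, 19 → esi=102+19=121
After step 23: edx = 2.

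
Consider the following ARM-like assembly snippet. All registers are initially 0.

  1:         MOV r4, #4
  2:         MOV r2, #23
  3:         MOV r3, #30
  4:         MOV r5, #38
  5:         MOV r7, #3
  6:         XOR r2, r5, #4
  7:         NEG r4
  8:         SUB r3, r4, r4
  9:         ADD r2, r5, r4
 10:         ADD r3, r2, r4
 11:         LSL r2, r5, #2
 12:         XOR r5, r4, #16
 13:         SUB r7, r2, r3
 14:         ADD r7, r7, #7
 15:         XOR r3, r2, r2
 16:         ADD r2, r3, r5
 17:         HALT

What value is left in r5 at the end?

-20

r4=4
r2=23
r3=30
r5=38
r7=3
r2=38^4=34
r4=-(4)=-4
r3=(-4)-(-4)=0
r2=38+(-4)=34
r3=34+(-4)=30
r2=38<<2=152
r5=(-4)^16=-20
r7=152-30=122
r7=122+7=129
r3=152^152=0
r2=0+(-20)=-20
halt.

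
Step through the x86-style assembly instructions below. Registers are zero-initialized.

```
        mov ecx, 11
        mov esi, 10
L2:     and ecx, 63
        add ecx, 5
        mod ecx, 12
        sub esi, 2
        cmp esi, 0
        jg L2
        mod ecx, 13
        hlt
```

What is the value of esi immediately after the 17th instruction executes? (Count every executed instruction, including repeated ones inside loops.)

mov ecx, 11 → ecx=11
mov esi, 10 → esi=10
and ecx, 63 → ecx=11&63=11
add ecx, 5 → ecx=11+5=16
mod ecx, 12 → ecx=16%12=4
sub esi, 2 → esi=10-2=8
cmp esi, 0  (cmp 8,0)
jg L2: taken
and ecx, 63 → ecx=4&63=4
add ecx, 5 → ecx=4+5=9
mod ecx, 12 → ecx=9%12=9
sub esi, 2 → esi=8-2=6
cmp esi, 0  (cmp 6,0)
jg L2: taken
and ecx, 63 → ecx=9&63=9
add ecx, 5 → ecx=9+5=14
mod ecx, 12 → ecx=14%12=2
After step 17: esi = 6.

6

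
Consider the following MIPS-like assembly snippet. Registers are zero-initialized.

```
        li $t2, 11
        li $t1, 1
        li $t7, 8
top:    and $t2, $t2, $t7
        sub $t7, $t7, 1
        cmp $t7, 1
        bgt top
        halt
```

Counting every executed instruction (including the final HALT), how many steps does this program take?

$t2=11
$t1=1
$t7=8
$t2=11&8=8
$t7=8-1=7
cmp $t7, 1  (cmp 7,1)
bgt top: taken
$t2=8&7=0
$t7=7-1=6
cmp $t7, 1  (cmp 6,1)
bgt top: taken
$t2=0&6=0
$t7=6-1=5
cmp $t7, 1  (cmp 5,1)
bgt top: taken
$t2=0&5=0
$t7=5-1=4
cmp $t7, 1  (cmp 4,1)
bgt top: taken
$t2=0&4=0
$t7=4-1=3
cmp $t7, 1  (cmp 3,1)
bgt top: taken
$t2=0&3=0
$t7=3-1=2
cmp $t7, 1  (cmp 2,1)
bgt top: taken
$t2=0&2=0
$t7=2-1=1
cmp $t7, 1  (cmp 1,1)
bgt top: not taken
halt.
Total executed instructions: 32.

32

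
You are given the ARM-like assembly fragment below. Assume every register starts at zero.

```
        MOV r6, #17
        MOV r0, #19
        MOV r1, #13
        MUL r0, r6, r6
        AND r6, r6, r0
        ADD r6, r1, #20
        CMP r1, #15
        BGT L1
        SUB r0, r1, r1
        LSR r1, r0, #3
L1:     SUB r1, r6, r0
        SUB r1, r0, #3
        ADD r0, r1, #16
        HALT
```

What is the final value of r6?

after MOV r6, #17: r6=17
after MOV r0, #19: r0=19
after MOV r1, #13: r1=13
after MUL r0, r6, r6: r0=17*17=289
after AND r6, r6, r0: r6=17&289=1
after ADD r6, r1, #20: r6=13+20=33
CMP r1, #15  (cmp 13,15)
BGT L1: not taken
after SUB r0, r1, r1: r0=13-13=0
after LSR r1, r0, #3: r1=0>>3=0
after SUB r1, r6, r0: r1=33-0=33
after SUB r1, r0, #3: r1=0-3=-3
after ADD r0, r1, #16: r0=(-3)+16=13
halt.

33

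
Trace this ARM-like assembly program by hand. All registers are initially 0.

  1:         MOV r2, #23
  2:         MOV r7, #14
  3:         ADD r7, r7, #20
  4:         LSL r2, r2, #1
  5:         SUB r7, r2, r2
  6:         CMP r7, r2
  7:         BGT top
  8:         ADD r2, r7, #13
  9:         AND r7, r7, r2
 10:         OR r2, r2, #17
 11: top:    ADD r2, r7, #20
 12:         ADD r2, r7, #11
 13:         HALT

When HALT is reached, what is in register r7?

r2=23
r7=14
r7=14+20=34
r2=23<<1=46
r7=46-46=0
CMP r7, r2  (cmp 0,46)
BGT top: not taken
r2=0+13=13
r7=0&13=0
r2=13|17=29
r2=0+20=20
r2=0+11=11
halt.

0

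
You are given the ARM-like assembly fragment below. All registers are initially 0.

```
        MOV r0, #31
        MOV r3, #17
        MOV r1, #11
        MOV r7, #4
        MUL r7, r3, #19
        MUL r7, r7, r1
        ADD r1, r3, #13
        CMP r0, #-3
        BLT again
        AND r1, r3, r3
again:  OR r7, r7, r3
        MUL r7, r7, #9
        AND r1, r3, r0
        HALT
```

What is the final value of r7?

after MOV r0, #31: r0=31
after MOV r3, #17: r3=17
after MOV r1, #11: r1=11
after MOV r7, #4: r7=4
after MUL r7, r3, #19: r7=17*19=323
after MUL r7, r7, r1: r7=323*11=3553
after ADD r1, r3, #13: r1=17+13=30
CMP r0, #-3  (cmp 31,-3)
BLT again: not taken
after AND r1, r3, r3: r1=17&17=17
after OR r7, r7, r3: r7=3553|17=3569
after MUL r7, r7, #9: r7=3569*9=32121
after AND r1, r3, r0: r1=17&31=17
halt.

32121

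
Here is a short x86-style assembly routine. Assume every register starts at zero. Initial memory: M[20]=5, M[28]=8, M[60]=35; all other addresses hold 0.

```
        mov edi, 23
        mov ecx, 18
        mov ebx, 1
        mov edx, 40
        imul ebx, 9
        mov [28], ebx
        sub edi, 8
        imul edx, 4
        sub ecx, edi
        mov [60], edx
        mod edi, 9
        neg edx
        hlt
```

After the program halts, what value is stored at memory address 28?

after mov edi, 23: edi=23
after mov ecx, 18: ecx=18
after mov ebx, 1: ebx=1
after mov edx, 40: edx=40
after imul ebx, 9: ebx=1*9=9
mov [28], ebx → M[28]=9
after sub edi, 8: edi=23-8=15
after imul edx, 4: edx=40*4=160
after sub ecx, edi: ecx=18-15=3
mov [60], edx → M[60]=160
after mod edi, 9: edi=15%9=6
after neg edx: edx=-(160)=-160
halt.

9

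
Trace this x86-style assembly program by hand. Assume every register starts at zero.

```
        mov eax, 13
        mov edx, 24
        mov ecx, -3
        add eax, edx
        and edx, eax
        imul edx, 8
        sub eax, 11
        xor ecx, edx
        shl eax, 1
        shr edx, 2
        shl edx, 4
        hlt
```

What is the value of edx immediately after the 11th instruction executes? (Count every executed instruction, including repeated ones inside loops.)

0

mov eax, 13 → eax=13
mov edx, 24 → edx=24
mov ecx, -3 → ecx=-3
add eax, edx → eax=13+24=37
and edx, eax → edx=24&37=0
imul edx, 8 → edx=0*8=0
sub eax, 11 → eax=37-11=26
xor ecx, edx → ecx=(-3)^0=-3
shl eax, 1 → eax=26<<1=52
shr edx, 2 → edx=0>>2=0
shl edx, 4 → edx=0<<4=0
After step 11: edx = 0.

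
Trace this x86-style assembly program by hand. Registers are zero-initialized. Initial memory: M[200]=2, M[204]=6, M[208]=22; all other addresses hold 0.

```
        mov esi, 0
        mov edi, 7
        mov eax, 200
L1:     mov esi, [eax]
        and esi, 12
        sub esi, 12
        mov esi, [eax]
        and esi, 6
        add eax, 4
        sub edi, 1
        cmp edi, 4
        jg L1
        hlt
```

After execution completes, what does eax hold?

212

after mov esi, 0: esi=0
after mov edi, 7: edi=7
after mov eax, 200: eax=200
after mov esi, [eax]: esi=M[200]=2
after and esi, 12: esi=2&12=0
after sub esi, 12: esi=0-12=-12
after mov esi, [eax]: esi=M[200]=2
after and esi, 6: esi=2&6=2
after add eax, 4: eax=200+4=204
after sub edi, 1: edi=7-1=6
cmp edi, 4  (cmp 6,4)
jg L1: taken
after mov esi, [eax]: esi=M[204]=6
after and esi, 12: esi=6&12=4
after sub esi, 12: esi=4-12=-8
after mov esi, [eax]: esi=M[204]=6
after and esi, 6: esi=6&6=6
after add eax, 4: eax=204+4=208
after sub edi, 1: edi=6-1=5
cmp edi, 4  (cmp 5,4)
jg L1: taken
after mov esi, [eax]: esi=M[208]=22
after and esi, 12: esi=22&12=4
after sub esi, 12: esi=4-12=-8
after mov esi, [eax]: esi=M[208]=22
after and esi, 6: esi=22&6=6
after add eax, 4: eax=208+4=212
after sub edi, 1: edi=5-1=4
cmp edi, 4  (cmp 4,4)
jg L1: not taken
halt.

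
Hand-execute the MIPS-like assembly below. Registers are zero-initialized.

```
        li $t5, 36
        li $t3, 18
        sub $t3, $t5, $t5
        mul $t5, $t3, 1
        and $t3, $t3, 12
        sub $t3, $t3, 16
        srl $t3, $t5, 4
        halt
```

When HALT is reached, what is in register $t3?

$t5=36
$t3=18
$t3=36-36=0
$t5=0*1=0
$t3=0&12=0
$t3=0-16=-16
$t3=0>>4=0
halt.

0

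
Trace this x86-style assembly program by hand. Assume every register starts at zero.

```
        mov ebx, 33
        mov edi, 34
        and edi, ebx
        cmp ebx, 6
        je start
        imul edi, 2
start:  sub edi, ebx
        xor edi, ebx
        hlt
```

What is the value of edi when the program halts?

62

ebx=33
edi=34
edi=34&33=32
cmp ebx, 6  (cmp 33,6)
je start: not taken
edi=32*2=64
edi=64-33=31
edi=31^33=62
halt.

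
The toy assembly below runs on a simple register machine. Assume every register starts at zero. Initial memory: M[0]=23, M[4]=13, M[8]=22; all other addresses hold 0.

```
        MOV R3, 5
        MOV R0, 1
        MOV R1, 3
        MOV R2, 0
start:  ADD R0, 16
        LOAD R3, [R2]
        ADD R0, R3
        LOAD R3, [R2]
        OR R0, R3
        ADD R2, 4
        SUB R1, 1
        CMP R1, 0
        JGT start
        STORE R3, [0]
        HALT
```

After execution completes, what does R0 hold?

151

after MOV R3, 5: R3=5
after MOV R0, 1: R0=1
after MOV R1, 3: R1=3
after MOV R2, 0: R2=0
after ADD R0, 16: R0=1+16=17
after LOAD R3, [R2]: R3=M[0]=23
after ADD R0, R3: R0=17+23=40
after LOAD R3, [R2]: R3=M[0]=23
after OR R0, R3: R0=40|23=63
after ADD R2, 4: R2=0+4=4
after SUB R1, 1: R1=3-1=2
CMP R1, 0  (cmp 2,0)
JGT start: taken
after ADD R0, 16: R0=63+16=79
after LOAD R3, [R2]: R3=M[4]=13
after ADD R0, R3: R0=79+13=92
after LOAD R3, [R2]: R3=M[4]=13
after OR R0, R3: R0=92|13=93
after ADD R2, 4: R2=4+4=8
after SUB R1, 1: R1=2-1=1
CMP R1, 0  (cmp 1,0)
JGT start: taken
after ADD R0, 16: R0=93+16=109
after LOAD R3, [R2]: R3=M[8]=22
after ADD R0, R3: R0=109+22=131
after LOAD R3, [R2]: R3=M[8]=22
after OR R0, R3: R0=131|22=151
after ADD R2, 4: R2=8+4=12
after SUB R1, 1: R1=1-1=0
CMP R1, 0  (cmp 0,0)
JGT start: not taken
STORE R3, [0] → M[0]=22
halt.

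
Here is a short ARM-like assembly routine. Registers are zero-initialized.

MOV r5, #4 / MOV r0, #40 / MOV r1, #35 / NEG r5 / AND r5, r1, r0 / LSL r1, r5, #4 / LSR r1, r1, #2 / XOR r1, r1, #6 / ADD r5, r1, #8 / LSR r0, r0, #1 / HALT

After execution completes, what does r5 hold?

after MOV r5, #4: r5=4
after MOV r0, #40: r0=40
after MOV r1, #35: r1=35
after NEG r5: r5=-(4)=-4
after AND r5, r1, r0: r5=35&40=32
after LSL r1, r5, #4: r1=32<<4=512
after LSR r1, r1, #2: r1=512>>2=128
after XOR r1, r1, #6: r1=128^6=134
after ADD r5, r1, #8: r5=134+8=142
after LSR r0, r0, #1: r0=40>>1=20
halt.

142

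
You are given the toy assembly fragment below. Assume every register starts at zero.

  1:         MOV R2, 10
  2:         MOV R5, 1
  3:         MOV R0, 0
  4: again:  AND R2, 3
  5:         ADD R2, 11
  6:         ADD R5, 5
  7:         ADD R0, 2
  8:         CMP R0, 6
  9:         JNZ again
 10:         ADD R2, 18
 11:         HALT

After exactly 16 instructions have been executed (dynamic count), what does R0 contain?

MOV R2, 10 → R2=10
MOV R5, 1 → R5=1
MOV R0, 0 → R0=0
AND R2, 3 → R2=10&3=2
ADD R2, 11 → R2=2+11=13
ADD R5, 5 → R5=1+5=6
ADD R0, 2 → R0=0+2=2
CMP R0, 6  (cmp 2,6)
JNZ again: taken
AND R2, 3 → R2=13&3=1
ADD R2, 11 → R2=1+11=12
ADD R5, 5 → R5=6+5=11
ADD R0, 2 → R0=2+2=4
CMP R0, 6  (cmp 4,6)
JNZ again: taken
AND R2, 3 → R2=12&3=0
After step 16: R0 = 4.

4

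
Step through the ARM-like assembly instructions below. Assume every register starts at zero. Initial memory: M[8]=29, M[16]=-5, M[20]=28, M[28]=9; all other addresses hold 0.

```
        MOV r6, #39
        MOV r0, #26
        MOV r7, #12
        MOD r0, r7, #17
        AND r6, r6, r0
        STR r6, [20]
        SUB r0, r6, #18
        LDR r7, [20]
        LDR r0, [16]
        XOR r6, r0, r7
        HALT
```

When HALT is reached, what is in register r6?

-1

after MOV r6, #39: r6=39
after MOV r0, #26: r0=26
after MOV r7, #12: r7=12
after MOD r0, r7, #17: r0=12%17=12
after AND r6, r6, r0: r6=39&12=4
STR r6, [20] → M[20]=4
after SUB r0, r6, #18: r0=4-18=-14
after LDR r7, [20]: r7=M[20]=4
after LDR r0, [16]: r0=M[16]=-5
after XOR r6, r0, r7: r6=(-5)^4=-1
halt.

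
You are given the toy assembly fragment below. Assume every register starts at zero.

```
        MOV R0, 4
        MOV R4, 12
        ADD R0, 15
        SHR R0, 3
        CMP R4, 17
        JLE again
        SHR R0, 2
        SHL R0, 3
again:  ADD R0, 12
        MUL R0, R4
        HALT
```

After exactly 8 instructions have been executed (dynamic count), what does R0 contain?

168

R0=4
R4=12
R0=4+15=19
R0=19>>3=2
CMP R4, 17  (cmp 12,17)
JLE again: taken
R0=2+12=14
R0=14*12=168
After step 8: R0 = 168.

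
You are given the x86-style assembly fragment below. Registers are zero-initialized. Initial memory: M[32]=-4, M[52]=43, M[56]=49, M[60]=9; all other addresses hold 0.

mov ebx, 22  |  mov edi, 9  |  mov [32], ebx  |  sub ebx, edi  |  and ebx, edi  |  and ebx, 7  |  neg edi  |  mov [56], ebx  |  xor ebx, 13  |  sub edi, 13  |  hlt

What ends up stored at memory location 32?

22

mov ebx, 22 → ebx=22
mov edi, 9 → edi=9
mov [32], ebx → M[32]=22
sub ebx, edi → ebx=22-9=13
and ebx, edi → ebx=13&9=9
and ebx, 7 → ebx=9&7=1
neg edi → edi=-(9)=-9
mov [56], ebx → M[56]=1
xor ebx, 13 → ebx=1^13=12
sub edi, 13 → edi=(-9)-13=-22
halt.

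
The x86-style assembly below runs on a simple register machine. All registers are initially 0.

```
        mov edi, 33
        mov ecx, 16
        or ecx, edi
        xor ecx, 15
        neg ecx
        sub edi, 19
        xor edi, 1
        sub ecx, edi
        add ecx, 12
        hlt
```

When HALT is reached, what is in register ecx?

edi=33
ecx=16
ecx=16|33=49
ecx=49^15=62
ecx=-(62)=-62
edi=33-19=14
edi=14^1=15
ecx=(-62)-15=-77
ecx=(-77)+12=-65
halt.

-65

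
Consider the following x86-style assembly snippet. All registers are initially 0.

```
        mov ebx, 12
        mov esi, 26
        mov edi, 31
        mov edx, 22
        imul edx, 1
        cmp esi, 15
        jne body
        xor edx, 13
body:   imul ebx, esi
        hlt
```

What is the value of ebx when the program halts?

ebx=12
esi=26
edi=31
edx=22
edx=22*1=22
cmp esi, 15  (cmp 26,15)
jne body: taken
ebx=12*26=312
halt.

312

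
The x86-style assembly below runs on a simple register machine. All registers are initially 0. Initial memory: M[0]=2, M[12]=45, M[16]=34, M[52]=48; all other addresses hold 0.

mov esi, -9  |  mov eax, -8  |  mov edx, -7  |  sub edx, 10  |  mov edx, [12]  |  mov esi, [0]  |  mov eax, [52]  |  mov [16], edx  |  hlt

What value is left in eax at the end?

48

mov esi, -9 → esi=-9
mov eax, -8 → eax=-8
mov edx, -7 → edx=-7
sub edx, 10 → edx=(-7)-10=-17
mov edx, [12] → edx=M[12]=45
mov esi, [0] → esi=M[0]=2
mov eax, [52] → eax=M[52]=48
mov [16], edx → M[16]=45
halt.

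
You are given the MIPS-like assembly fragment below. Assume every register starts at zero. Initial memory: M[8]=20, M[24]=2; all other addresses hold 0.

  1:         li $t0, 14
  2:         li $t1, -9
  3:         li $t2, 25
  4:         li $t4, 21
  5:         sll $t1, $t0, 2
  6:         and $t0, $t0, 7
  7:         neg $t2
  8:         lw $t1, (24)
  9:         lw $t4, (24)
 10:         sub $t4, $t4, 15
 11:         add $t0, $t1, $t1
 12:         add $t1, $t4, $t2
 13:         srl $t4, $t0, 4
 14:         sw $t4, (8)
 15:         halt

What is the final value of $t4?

0

$t0=14
$t1=-9
$t2=25
$t4=21
$t1=14<<2=56
$t0=14&7=6
$t2=-(25)=-25
$t1=M[24]=2
$t4=M[24]=2
$t4=2-15=-13
$t0=2+2=4
$t1=(-13)+(-25)=-38
$t4=4>>4=0
sw $t4, (8) → M[8]=0
halt.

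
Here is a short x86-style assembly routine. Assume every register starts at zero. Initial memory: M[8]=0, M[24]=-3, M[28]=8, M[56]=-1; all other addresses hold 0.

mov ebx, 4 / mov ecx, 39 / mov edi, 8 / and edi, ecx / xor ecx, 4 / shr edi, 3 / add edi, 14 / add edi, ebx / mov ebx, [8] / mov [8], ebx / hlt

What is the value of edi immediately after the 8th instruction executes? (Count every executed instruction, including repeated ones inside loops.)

mov ebx, 4 → ebx=4
mov ecx, 39 → ecx=39
mov edi, 8 → edi=8
and edi, ecx → edi=8&39=0
xor ecx, 4 → ecx=39^4=35
shr edi, 3 → edi=0>>3=0
add edi, 14 → edi=0+14=14
add edi, ebx → edi=14+4=18
After step 8: edi = 18.

18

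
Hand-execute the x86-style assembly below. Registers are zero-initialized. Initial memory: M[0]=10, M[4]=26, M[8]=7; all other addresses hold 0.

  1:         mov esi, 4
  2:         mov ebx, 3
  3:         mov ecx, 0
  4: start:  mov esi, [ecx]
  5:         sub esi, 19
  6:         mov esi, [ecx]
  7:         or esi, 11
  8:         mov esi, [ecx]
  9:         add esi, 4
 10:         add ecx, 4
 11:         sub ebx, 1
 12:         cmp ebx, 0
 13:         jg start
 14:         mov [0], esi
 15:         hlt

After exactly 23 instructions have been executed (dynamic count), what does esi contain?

30

mov esi, 4 → esi=4
mov ebx, 3 → ebx=3
mov ecx, 0 → ecx=0
mov esi, [ecx] → esi=M[0]=10
sub esi, 19 → esi=10-19=-9
mov esi, [ecx] → esi=M[0]=10
or esi, 11 → esi=10|11=11
mov esi, [ecx] → esi=M[0]=10
add esi, 4 → esi=10+4=14
add ecx, 4 → ecx=0+4=4
sub ebx, 1 → ebx=3-1=2
cmp ebx, 0  (cmp 2,0)
jg start: taken
mov esi, [ecx] → esi=M[4]=26
sub esi, 19 → esi=26-19=7
mov esi, [ecx] → esi=M[4]=26
or esi, 11 → esi=26|11=27
mov esi, [ecx] → esi=M[4]=26
add esi, 4 → esi=26+4=30
add ecx, 4 → ecx=4+4=8
sub ebx, 1 → ebx=2-1=1
cmp ebx, 0  (cmp 1,0)
jg start: taken
After step 23: esi = 30.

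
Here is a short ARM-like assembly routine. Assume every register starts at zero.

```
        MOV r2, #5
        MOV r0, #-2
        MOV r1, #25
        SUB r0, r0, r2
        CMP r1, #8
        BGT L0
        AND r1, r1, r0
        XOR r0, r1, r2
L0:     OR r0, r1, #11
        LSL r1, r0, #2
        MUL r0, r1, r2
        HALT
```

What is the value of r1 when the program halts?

MOV r2, #5 → r2=5
MOV r0, #-2 → r0=-2
MOV r1, #25 → r1=25
SUB r0, r0, r2 → r0=(-2)-5=-7
CMP r1, #8  (cmp 25,8)
BGT L0: taken
OR r0, r1, #11 → r0=25|11=27
LSL r1, r0, #2 → r1=27<<2=108
MUL r0, r1, r2 → r0=108*5=540
halt.

108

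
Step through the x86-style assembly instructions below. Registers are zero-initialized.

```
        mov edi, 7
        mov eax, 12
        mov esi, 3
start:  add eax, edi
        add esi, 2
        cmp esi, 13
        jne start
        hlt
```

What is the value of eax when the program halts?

47

mov edi, 7 → edi=7
mov eax, 12 → eax=12
mov esi, 3 → esi=3
add eax, edi → eax=12+7=19
add esi, 2 → esi=3+2=5
cmp esi, 13  (cmp 5,13)
jne start: taken
add eax, edi → eax=19+7=26
add esi, 2 → esi=5+2=7
cmp esi, 13  (cmp 7,13)
jne start: taken
add eax, edi → eax=26+7=33
add esi, 2 → esi=7+2=9
cmp esi, 13  (cmp 9,13)
jne start: taken
add eax, edi → eax=33+7=40
add esi, 2 → esi=9+2=11
cmp esi, 13  (cmp 11,13)
jne start: taken
add eax, edi → eax=40+7=47
add esi, 2 → esi=11+2=13
cmp esi, 13  (cmp 13,13)
jne start: not taken
halt.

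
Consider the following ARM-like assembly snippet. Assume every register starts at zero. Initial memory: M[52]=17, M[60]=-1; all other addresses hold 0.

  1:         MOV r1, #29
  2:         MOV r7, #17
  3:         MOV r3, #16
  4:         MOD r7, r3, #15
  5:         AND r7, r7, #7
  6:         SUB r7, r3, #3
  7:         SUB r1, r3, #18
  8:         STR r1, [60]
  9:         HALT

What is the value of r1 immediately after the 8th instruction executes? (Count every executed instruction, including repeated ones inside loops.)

r1=29
r7=17
r3=16
r7=16%15=1
r7=1&7=1
r7=16-3=13
r1=16-18=-2
STR r1, [60] → M[60]=-2
After step 8: r1 = -2.

-2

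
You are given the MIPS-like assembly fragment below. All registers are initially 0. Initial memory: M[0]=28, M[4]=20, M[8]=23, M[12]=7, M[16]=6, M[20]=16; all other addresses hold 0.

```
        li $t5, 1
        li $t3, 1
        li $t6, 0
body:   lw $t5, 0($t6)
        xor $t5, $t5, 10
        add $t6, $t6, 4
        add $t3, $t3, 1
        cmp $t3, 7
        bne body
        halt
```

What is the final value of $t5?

li $t5, 1 → $t5=1
li $t3, 1 → $t3=1
li $t6, 0 → $t6=0
lw $t5, 0($t6) → $t5=M[0]=28
xor $t5, $t5, 10 → $t5=28^10=22
add $t6, $t6, 4 → $t6=0+4=4
add $t3, $t3, 1 → $t3=1+1=2
cmp $t3, 7  (cmp 2,7)
bne body: taken
lw $t5, 0($t6) → $t5=M[4]=20
xor $t5, $t5, 10 → $t5=20^10=30
add $t6, $t6, 4 → $t6=4+4=8
add $t3, $t3, 1 → $t3=2+1=3
cmp $t3, 7  (cmp 3,7)
bne body: taken
lw $t5, 0($t6) → $t5=M[8]=23
xor $t5, $t5, 10 → $t5=23^10=29
add $t6, $t6, 4 → $t6=8+4=12
add $t3, $t3, 1 → $t3=3+1=4
cmp $t3, 7  (cmp 4,7)
bne body: taken
lw $t5, 0($t6) → $t5=M[12]=7
xor $t5, $t5, 10 → $t5=7^10=13
add $t6, $t6, 4 → $t6=12+4=16
add $t3, $t3, 1 → $t3=4+1=5
cmp $t3, 7  (cmp 5,7)
bne body: taken
lw $t5, 0($t6) → $t5=M[16]=6
xor $t5, $t5, 10 → $t5=6^10=12
add $t6, $t6, 4 → $t6=16+4=20
add $t3, $t3, 1 → $t3=5+1=6
cmp $t3, 7  (cmp 6,7)
bne body: taken
lw $t5, 0($t6) → $t5=M[20]=16
xor $t5, $t5, 10 → $t5=16^10=26
add $t6, $t6, 4 → $t6=20+4=24
add $t3, $t3, 1 → $t3=6+1=7
cmp $t3, 7  (cmp 7,7)
bne body: not taken
halt.

26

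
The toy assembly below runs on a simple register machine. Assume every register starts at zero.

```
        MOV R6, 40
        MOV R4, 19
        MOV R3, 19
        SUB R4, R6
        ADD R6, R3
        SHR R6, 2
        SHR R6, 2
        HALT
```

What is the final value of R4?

-21

after MOV R6, 40: R6=40
after MOV R4, 19: R4=19
after MOV R3, 19: R3=19
after SUB R4, R6: R4=19-40=-21
after ADD R6, R3: R6=40+19=59
after SHR R6, 2: R6=59>>2=14
after SHR R6, 2: R6=14>>2=3
halt.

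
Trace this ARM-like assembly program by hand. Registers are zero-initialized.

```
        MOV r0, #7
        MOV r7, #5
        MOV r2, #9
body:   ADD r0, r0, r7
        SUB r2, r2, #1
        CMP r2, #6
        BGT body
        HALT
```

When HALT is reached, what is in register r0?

22

r0=7
r7=5
r2=9
r0=7+5=12
r2=9-1=8
CMP r2, #6  (cmp 8,6)
BGT body: taken
r0=12+5=17
r2=8-1=7
CMP r2, #6  (cmp 7,6)
BGT body: taken
r0=17+5=22
r2=7-1=6
CMP r2, #6  (cmp 6,6)
BGT body: not taken
halt.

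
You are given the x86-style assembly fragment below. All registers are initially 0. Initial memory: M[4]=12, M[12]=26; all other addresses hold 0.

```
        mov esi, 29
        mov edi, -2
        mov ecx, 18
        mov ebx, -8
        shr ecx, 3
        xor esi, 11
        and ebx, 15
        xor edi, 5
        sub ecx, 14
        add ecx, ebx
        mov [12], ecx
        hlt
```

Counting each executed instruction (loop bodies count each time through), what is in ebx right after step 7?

after mov esi, 29: esi=29
after mov edi, -2: edi=-2
after mov ecx, 18: ecx=18
after mov ebx, -8: ebx=-8
after shr ecx, 3: ecx=18>>3=2
after xor esi, 11: esi=29^11=22
after and ebx, 15: ebx=(-8)&15=8
After step 7: ebx = 8.

8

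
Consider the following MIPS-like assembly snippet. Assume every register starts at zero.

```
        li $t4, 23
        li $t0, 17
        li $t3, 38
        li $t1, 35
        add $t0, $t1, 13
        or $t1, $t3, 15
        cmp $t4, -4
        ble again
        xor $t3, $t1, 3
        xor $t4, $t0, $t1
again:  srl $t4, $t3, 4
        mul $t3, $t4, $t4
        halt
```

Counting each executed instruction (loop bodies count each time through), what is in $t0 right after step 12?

li $t4, 23 → $t4=23
li $t0, 17 → $t0=17
li $t3, 38 → $t3=38
li $t1, 35 → $t1=35
add $t0, $t1, 13 → $t0=35+13=48
or $t1, $t3, 15 → $t1=38|15=47
cmp $t4, -4  (cmp 23,-4)
ble again: not taken
xor $t3, $t1, 3 → $t3=47^3=44
xor $t4, $t0, $t1 → $t4=48^47=31
srl $t4, $t3, 4 → $t4=44>>4=2
mul $t3, $t4, $t4 → $t3=2*2=4
After step 12: $t0 = 48.

48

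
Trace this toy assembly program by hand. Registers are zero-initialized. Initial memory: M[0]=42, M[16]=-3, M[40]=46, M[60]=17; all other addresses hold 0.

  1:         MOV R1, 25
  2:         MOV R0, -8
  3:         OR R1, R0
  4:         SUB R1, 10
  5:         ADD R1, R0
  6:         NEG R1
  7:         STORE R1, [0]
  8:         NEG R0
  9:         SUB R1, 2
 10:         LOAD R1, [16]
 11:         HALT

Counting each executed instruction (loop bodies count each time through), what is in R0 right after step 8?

R1=25
R0=-8
R1=25|(-8)=-7
R1=(-7)-10=-17
R1=(-17)+(-8)=-25
R1=-(-25)=25
STORE R1, [0] → M[0]=25
R0=-(-8)=8
After step 8: R0 = 8.

8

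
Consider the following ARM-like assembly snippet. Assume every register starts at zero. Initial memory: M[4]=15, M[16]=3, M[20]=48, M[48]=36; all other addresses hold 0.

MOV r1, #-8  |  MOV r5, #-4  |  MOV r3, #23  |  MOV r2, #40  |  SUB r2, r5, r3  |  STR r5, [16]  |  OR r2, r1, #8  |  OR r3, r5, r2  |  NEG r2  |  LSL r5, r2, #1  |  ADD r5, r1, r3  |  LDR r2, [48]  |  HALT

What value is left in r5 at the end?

r1=-8
r5=-4
r3=23
r2=40
r2=(-4)-23=-27
STR r5, [16] → M[16]=-4
r2=(-8)|8=-8
r3=(-4)|(-8)=-4
r2=-(-8)=8
r5=8<<1=16
r5=(-8)+(-4)=-12
r2=M[48]=36
halt.

-12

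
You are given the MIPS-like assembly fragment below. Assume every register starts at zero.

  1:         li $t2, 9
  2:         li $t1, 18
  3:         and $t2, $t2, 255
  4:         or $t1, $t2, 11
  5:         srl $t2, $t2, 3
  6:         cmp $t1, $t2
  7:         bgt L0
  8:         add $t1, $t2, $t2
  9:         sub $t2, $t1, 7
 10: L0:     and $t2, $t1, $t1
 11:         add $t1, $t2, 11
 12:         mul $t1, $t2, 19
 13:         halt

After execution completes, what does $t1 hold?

$t2=9
$t1=18
$t2=9&255=9
$t1=9|11=11
$t2=9>>3=1
cmp $t1, $t2  (cmp 11,1)
bgt L0: taken
$t2=11&11=11
$t1=11+11=22
$t1=11*19=209
halt.

209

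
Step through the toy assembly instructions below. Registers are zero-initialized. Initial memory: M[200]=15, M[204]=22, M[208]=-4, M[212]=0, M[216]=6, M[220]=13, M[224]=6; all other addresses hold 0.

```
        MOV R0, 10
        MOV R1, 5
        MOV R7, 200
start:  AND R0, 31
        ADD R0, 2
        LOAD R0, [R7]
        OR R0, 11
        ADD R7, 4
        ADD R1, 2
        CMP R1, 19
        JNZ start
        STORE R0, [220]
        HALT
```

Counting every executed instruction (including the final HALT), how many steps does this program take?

61

after MOV R0, 10: R0=10
after MOV R1, 5: R1=5
after MOV R7, 200: R7=200
after AND R0, 31: R0=10&31=10
after ADD R0, 2: R0=10+2=12
after LOAD R0, [R7]: R0=M[200]=15
after OR R0, 11: R0=15|11=15
after ADD R7, 4: R7=200+4=204
after ADD R1, 2: R1=5+2=7
CMP R1, 19  (cmp 7,19)
JNZ start: taken
after AND R0, 31: R0=15&31=15
after ADD R0, 2: R0=15+2=17
after LOAD R0, [R7]: R0=M[204]=22
after OR R0, 11: R0=22|11=31
after ADD R7, 4: R7=204+4=208
after ADD R1, 2: R1=7+2=9
CMP R1, 19  (cmp 9,19)
JNZ start: taken
after AND R0, 31: R0=31&31=31
after ADD R0, 2: R0=31+2=33
after LOAD R0, [R7]: R0=M[208]=-4
after OR R0, 11: R0=(-4)|11=-1
after ADD R7, 4: R7=208+4=212
after ADD R1, 2: R1=9+2=11
CMP R1, 19  (cmp 11,19)
JNZ start: taken
after AND R0, 31: R0=(-1)&31=31
after ADD R0, 2: R0=31+2=33
after LOAD R0, [R7]: R0=M[212]=0
after OR R0, 11: R0=0|11=11
after ADD R7, 4: R7=212+4=216
after ADD R1, 2: R1=11+2=13
CMP R1, 19  (cmp 13,19)
JNZ start: taken
after AND R0, 31: R0=11&31=11
after ADD R0, 2: R0=11+2=13
after LOAD R0, [R7]: R0=M[216]=6
after OR R0, 11: R0=6|11=15
after ADD R7, 4: R7=216+4=220
after ADD R1, 2: R1=13+2=15
CMP R1, 19  (cmp 15,19)
JNZ start: taken
after AND R0, 31: R0=15&31=15
after ADD R0, 2: R0=15+2=17
after LOAD R0, [R7]: R0=M[220]=13
after OR R0, 11: R0=13|11=15
after ADD R7, 4: R7=220+4=224
after ADD R1, 2: R1=15+2=17
CMP R1, 19  (cmp 17,19)
JNZ start: taken
after AND R0, 31: R0=15&31=15
after ADD R0, 2: R0=15+2=17
after LOAD R0, [R7]: R0=M[224]=6
after OR R0, 11: R0=6|11=15
after ADD R7, 4: R7=224+4=228
after ADD R1, 2: R1=17+2=19
CMP R1, 19  (cmp 19,19)
JNZ start: not taken
STORE R0, [220] → M[220]=15
halt.
Total executed instructions: 61.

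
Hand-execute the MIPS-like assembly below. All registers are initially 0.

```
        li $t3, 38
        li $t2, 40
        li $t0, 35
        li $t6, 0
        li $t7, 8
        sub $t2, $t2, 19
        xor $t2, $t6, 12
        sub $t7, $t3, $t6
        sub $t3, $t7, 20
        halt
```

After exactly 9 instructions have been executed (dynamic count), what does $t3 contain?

li $t3, 38 → $t3=38
li $t2, 40 → $t2=40
li $t0, 35 → $t0=35
li $t6, 0 → $t6=0
li $t7, 8 → $t7=8
sub $t2, $t2, 19 → $t2=40-19=21
xor $t2, $t6, 12 → $t2=0^12=12
sub $t7, $t3, $t6 → $t7=38-0=38
sub $t3, $t7, 20 → $t3=38-20=18
After step 9: $t3 = 18.

18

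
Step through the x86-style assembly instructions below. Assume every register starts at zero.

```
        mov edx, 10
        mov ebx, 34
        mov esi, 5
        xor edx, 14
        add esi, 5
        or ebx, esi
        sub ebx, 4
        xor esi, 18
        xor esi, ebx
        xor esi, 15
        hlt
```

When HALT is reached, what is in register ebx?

mov edx, 10 → edx=10
mov ebx, 34 → ebx=34
mov esi, 5 → esi=5
xor edx, 14 → edx=10^14=4
add esi, 5 → esi=5+5=10
or ebx, esi → ebx=34|10=42
sub ebx, 4 → ebx=42-4=38
xor esi, 18 → esi=10^18=24
xor esi, ebx → esi=24^38=62
xor esi, 15 → esi=62^15=49
halt.

38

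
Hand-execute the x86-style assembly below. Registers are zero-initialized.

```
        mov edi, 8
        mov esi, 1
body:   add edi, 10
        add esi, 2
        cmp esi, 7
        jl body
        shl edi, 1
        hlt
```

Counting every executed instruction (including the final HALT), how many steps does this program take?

16

edi=8
esi=1
edi=8+10=18
esi=1+2=3
cmp esi, 7  (cmp 3,7)
jl body: taken
edi=18+10=28
esi=3+2=5
cmp esi, 7  (cmp 5,7)
jl body: taken
edi=28+10=38
esi=5+2=7
cmp esi, 7  (cmp 7,7)
jl body: not taken
edi=38<<1=76
halt.
Total executed instructions: 16.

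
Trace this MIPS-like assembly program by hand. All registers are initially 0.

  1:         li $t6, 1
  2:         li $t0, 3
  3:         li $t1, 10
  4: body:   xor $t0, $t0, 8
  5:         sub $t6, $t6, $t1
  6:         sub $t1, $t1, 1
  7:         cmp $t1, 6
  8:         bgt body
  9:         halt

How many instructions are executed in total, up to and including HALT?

after li $t6, 1: $t6=1
after li $t0, 3: $t0=3
after li $t1, 10: $t1=10
after xor $t0, $t0, 8: $t0=3^8=11
after sub $t6, $t6, $t1: $t6=1-10=-9
after sub $t1, $t1, 1: $t1=10-1=9
cmp $t1, 6  (cmp 9,6)
bgt body: taken
after xor $t0, $t0, 8: $t0=11^8=3
after sub $t6, $t6, $t1: $t6=(-9)-9=-18
after sub $t1, $t1, 1: $t1=9-1=8
cmp $t1, 6  (cmp 8,6)
bgt body: taken
after xor $t0, $t0, 8: $t0=3^8=11
after sub $t6, $t6, $t1: $t6=(-18)-8=-26
after sub $t1, $t1, 1: $t1=8-1=7
cmp $t1, 6  (cmp 7,6)
bgt body: taken
after xor $t0, $t0, 8: $t0=11^8=3
after sub $t6, $t6, $t1: $t6=(-26)-7=-33
after sub $t1, $t1, 1: $t1=7-1=6
cmp $t1, 6  (cmp 6,6)
bgt body: not taken
halt.
Total executed instructions: 24.

24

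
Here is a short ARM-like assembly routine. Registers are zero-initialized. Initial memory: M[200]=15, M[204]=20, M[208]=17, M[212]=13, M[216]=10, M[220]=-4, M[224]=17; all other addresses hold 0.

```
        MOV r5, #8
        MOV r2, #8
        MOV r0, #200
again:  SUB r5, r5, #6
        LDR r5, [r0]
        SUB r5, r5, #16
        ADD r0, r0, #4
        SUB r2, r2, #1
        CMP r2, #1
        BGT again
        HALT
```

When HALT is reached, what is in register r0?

MOV r5, #8 → r5=8
MOV r2, #8 → r2=8
MOV r0, #200 → r0=200
SUB r5, r5, #6 → r5=8-6=2
LDR r5, [r0] → r5=M[200]=15
SUB r5, r5, #16 → r5=15-16=-1
ADD r0, r0, #4 → r0=200+4=204
SUB r2, r2, #1 → r2=8-1=7
CMP r2, #1  (cmp 7,1)
BGT again: taken
SUB r5, r5, #6 → r5=(-1)-6=-7
LDR r5, [r0] → r5=M[204]=20
SUB r5, r5, #16 → r5=20-16=4
ADD r0, r0, #4 → r0=204+4=208
SUB r2, r2, #1 → r2=7-1=6
CMP r2, #1  (cmp 6,1)
BGT again: taken
SUB r5, r5, #6 → r5=4-6=-2
LDR r5, [r0] → r5=M[208]=17
SUB r5, r5, #16 → r5=17-16=1
ADD r0, r0, #4 → r0=208+4=212
SUB r2, r2, #1 → r2=6-1=5
CMP r2, #1  (cmp 5,1)
BGT again: taken
SUB r5, r5, #6 → r5=1-6=-5
LDR r5, [r0] → r5=M[212]=13
SUB r5, r5, #16 → r5=13-16=-3
ADD r0, r0, #4 → r0=212+4=216
SUB r2, r2, #1 → r2=5-1=4
CMP r2, #1  (cmp 4,1)
BGT again: taken
SUB r5, r5, #6 → r5=(-3)-6=-9
LDR r5, [r0] → r5=M[216]=10
SUB r5, r5, #16 → r5=10-16=-6
ADD r0, r0, #4 → r0=216+4=220
SUB r2, r2, #1 → r2=4-1=3
CMP r2, #1  (cmp 3,1)
BGT again: taken
SUB r5, r5, #6 → r5=(-6)-6=-12
LDR r5, [r0] → r5=M[220]=-4
SUB r5, r5, #16 → r5=(-4)-16=-20
ADD r0, r0, #4 → r0=220+4=224
SUB r2, r2, #1 → r2=3-1=2
CMP r2, #1  (cmp 2,1)
BGT again: taken
SUB r5, r5, #6 → r5=(-20)-6=-26
LDR r5, [r0] → r5=M[224]=17
SUB r5, r5, #16 → r5=17-16=1
ADD r0, r0, #4 → r0=224+4=228
SUB r2, r2, #1 → r2=2-1=1
CMP r2, #1  (cmp 1,1)
BGT again: not taken
halt.

228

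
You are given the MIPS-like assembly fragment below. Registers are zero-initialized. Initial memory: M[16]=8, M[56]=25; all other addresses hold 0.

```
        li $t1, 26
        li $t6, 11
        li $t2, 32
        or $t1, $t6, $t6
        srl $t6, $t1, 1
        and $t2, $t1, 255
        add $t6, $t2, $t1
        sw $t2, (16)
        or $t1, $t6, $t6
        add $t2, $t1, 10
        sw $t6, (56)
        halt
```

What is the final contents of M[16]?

li $t1, 26 → $t1=26
li $t6, 11 → $t6=11
li $t2, 32 → $t2=32
or $t1, $t6, $t6 → $t1=11|11=11
srl $t6, $t1, 1 → $t6=11>>1=5
and $t2, $t1, 255 → $t2=11&255=11
add $t6, $t2, $t1 → $t6=11+11=22
sw $t2, (16) → M[16]=11
or $t1, $t6, $t6 → $t1=22|22=22
add $t2, $t1, 10 → $t2=22+10=32
sw $t6, (56) → M[56]=22
halt.

11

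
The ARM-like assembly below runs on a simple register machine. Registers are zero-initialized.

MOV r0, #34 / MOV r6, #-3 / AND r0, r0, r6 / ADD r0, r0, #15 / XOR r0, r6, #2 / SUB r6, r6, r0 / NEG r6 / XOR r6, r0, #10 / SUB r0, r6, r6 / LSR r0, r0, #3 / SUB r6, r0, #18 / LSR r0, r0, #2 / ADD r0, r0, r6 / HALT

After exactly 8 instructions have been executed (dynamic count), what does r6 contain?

MOV r0, #34 → r0=34
MOV r6, #-3 → r6=-3
AND r0, r0, r6 → r0=34&(-3)=32
ADD r0, r0, #15 → r0=32+15=47
XOR r0, r6, #2 → r0=(-3)^2=-1
SUB r6, r6, r0 → r6=(-3)-(-1)=-2
NEG r6 → r6=-(-2)=2
XOR r6, r0, #10 → r6=(-1)^10=-11
After step 8: r6 = -11.

-11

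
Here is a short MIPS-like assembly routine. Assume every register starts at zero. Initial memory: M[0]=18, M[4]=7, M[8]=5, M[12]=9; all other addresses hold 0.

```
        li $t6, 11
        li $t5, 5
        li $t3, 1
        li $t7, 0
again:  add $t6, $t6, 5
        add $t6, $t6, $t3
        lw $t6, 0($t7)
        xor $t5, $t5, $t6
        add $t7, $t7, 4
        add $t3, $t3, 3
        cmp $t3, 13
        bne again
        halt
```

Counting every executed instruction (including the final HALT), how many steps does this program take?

$t6=11
$t5=5
$t3=1
$t7=0
$t6=11+5=16
$t6=16+1=17
$t6=M[0]=18
$t5=5^18=23
$t7=0+4=4
$t3=1+3=4
cmp $t3, 13  (cmp 4,13)
bne again: taken
$t6=18+5=23
$t6=23+4=27
$t6=M[4]=7
$t5=23^7=16
$t7=4+4=8
$t3=4+3=7
cmp $t3, 13  (cmp 7,13)
bne again: taken
$t6=7+5=12
$t6=12+7=19
$t6=M[8]=5
$t5=16^5=21
$t7=8+4=12
$t3=7+3=10
cmp $t3, 13  (cmp 10,13)
bne again: taken
$t6=5+5=10
$t6=10+10=20
$t6=M[12]=9
$t5=21^9=28
$t7=12+4=16
$t3=10+3=13
cmp $t3, 13  (cmp 13,13)
bne again: not taken
halt.
Total executed instructions: 37.

37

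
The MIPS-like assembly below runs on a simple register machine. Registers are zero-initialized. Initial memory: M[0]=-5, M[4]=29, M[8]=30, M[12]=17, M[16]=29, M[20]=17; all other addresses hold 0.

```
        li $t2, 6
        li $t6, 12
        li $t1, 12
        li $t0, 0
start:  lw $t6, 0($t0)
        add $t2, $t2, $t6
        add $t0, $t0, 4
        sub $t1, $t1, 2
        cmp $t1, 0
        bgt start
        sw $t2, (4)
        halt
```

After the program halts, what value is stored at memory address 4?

123

after li $t2, 6: $t2=6
after li $t6, 12: $t6=12
after li $t1, 12: $t1=12
after li $t0, 0: $t0=0
after lw $t6, 0($t0): $t6=M[0]=-5
after add $t2, $t2, $t6: $t2=6+(-5)=1
after add $t0, $t0, 4: $t0=0+4=4
after sub $t1, $t1, 2: $t1=12-2=10
cmp $t1, 0  (cmp 10,0)
bgt start: taken
after lw $t6, 0($t0): $t6=M[4]=29
after add $t2, $t2, $t6: $t2=1+29=30
after add $t0, $t0, 4: $t0=4+4=8
after sub $t1, $t1, 2: $t1=10-2=8
cmp $t1, 0  (cmp 8,0)
bgt start: taken
after lw $t6, 0($t0): $t6=M[8]=30
after add $t2, $t2, $t6: $t2=30+30=60
after add $t0, $t0, 4: $t0=8+4=12
after sub $t1, $t1, 2: $t1=8-2=6
cmp $t1, 0  (cmp 6,0)
bgt start: taken
after lw $t6, 0($t0): $t6=M[12]=17
after add $t2, $t2, $t6: $t2=60+17=77
after add $t0, $t0, 4: $t0=12+4=16
after sub $t1, $t1, 2: $t1=6-2=4
cmp $t1, 0  (cmp 4,0)
bgt start: taken
after lw $t6, 0($t0): $t6=M[16]=29
after add $t2, $t2, $t6: $t2=77+29=106
after add $t0, $t0, 4: $t0=16+4=20
after sub $t1, $t1, 2: $t1=4-2=2
cmp $t1, 0  (cmp 2,0)
bgt start: taken
after lw $t6, 0($t0): $t6=M[20]=17
after add $t2, $t2, $t6: $t2=106+17=123
after add $t0, $t0, 4: $t0=20+4=24
after sub $t1, $t1, 2: $t1=2-2=0
cmp $t1, 0  (cmp 0,0)
bgt start: not taken
sw $t2, (4) → M[4]=123
halt.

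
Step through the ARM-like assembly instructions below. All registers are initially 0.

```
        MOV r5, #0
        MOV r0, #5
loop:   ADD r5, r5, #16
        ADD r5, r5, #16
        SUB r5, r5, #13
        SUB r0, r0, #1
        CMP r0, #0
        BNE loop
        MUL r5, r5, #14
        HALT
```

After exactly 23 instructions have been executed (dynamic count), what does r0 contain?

r5=0
r0=5
r5=0+16=16
r5=16+16=32
r5=32-13=19
r0=5-1=4
CMP r0, #0  (cmp 4,0)
BNE loop: taken
r5=19+16=35
r5=35+16=51
r5=51-13=38
r0=4-1=3
CMP r0, #0  (cmp 3,0)
BNE loop: taken
r5=38+16=54
r5=54+16=70
r5=70-13=57
r0=3-1=2
CMP r0, #0  (cmp 2,0)
BNE loop: taken
r5=57+16=73
r5=73+16=89
r5=89-13=76
After step 23: r0 = 2.

2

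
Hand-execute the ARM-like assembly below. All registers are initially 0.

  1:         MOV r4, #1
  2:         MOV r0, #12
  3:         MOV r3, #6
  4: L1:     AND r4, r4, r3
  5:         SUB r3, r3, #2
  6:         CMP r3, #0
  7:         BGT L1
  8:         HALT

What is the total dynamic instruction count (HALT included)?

after MOV r4, #1: r4=1
after MOV r0, #12: r0=12
after MOV r3, #6: r3=6
after AND r4, r4, r3: r4=1&6=0
after SUB r3, r3, #2: r3=6-2=4
CMP r3, #0  (cmp 4,0)
BGT L1: taken
after AND r4, r4, r3: r4=0&4=0
after SUB r3, r3, #2: r3=4-2=2
CMP r3, #0  (cmp 2,0)
BGT L1: taken
after AND r4, r4, r3: r4=0&2=0
after SUB r3, r3, #2: r3=2-2=0
CMP r3, #0  (cmp 0,0)
BGT L1: not taken
halt.
Total executed instructions: 16.

16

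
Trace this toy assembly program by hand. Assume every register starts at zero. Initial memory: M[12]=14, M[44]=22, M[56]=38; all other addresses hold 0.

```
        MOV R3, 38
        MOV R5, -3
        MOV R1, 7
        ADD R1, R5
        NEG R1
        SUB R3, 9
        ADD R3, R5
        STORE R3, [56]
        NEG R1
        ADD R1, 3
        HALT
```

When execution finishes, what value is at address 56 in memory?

after MOV R3, 38: R3=38
after MOV R5, -3: R5=-3
after MOV R1, 7: R1=7
after ADD R1, R5: R1=7+(-3)=4
after NEG R1: R1=-(4)=-4
after SUB R3, 9: R3=38-9=29
after ADD R3, R5: R3=29+(-3)=26
STORE R3, [56] → M[56]=26
after NEG R1: R1=-(-4)=4
after ADD R1, 3: R1=4+3=7
halt.

26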